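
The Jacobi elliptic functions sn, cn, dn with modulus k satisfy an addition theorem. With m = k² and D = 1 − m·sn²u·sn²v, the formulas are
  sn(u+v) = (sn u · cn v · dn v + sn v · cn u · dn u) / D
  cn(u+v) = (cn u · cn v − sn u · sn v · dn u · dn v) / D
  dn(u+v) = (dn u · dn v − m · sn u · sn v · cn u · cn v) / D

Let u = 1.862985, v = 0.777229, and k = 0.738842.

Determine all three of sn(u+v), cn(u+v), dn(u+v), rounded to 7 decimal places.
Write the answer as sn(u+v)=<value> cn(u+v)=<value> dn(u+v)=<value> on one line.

sn(u+v)=0.8645360 cn(u+v)=-0.5025710 dn(u+v)=0.7694098

sn u = 0.9997667292760388, cn u = 0.02159831087589134, dn u = 0.6740676141727239
sn v = 0.6740824864187161, cn v = 0.7386560779575035, dn v = 0.8671537970526025
m = k² = 0.545887500964
D = 1 − m·sn²u·sn²v = 0.7520714171886173
sn(u+v) = (sn u·cn v·dn v + sn v·cn u·dn u)/D = 0.6501927856334285/0.7520714171886173 = 0.8645359613106558
cn(u+v) = (cn u·cn v − sn u·sn v·dn u·dn v)/D = -0.3779692554459129/0.7520714171886173 = -0.5025709617563079
dn(u+v) = (dn u·dn v − m·sn u·sn v·cn u·cn v)/D = 0.5786511177369626/0.7520714171886173 = 0.7694097987396835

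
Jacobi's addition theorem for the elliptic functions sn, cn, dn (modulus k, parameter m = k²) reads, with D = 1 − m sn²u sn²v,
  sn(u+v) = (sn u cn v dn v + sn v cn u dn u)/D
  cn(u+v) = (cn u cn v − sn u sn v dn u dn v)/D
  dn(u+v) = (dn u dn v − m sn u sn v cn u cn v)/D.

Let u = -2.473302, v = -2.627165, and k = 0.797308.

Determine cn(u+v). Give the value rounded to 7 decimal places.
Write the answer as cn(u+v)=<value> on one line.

sn u = -0.9556990199928035, cn u = -0.2943456865401546, dn u = 0.6475929377987705
sn v = -0.9207766814798958, cn v = -0.3900901214371756, dn v = 0.6789953032124168
m = k² = 0.635700046864
D = 1 − m·sn²u·sn²v = 0.5077302497110706
cn(u+v) = (cn u·cn v − sn u·sn v·dn u·dn v)/D = -0.2721192789113889/0.5077302497110706 = -0.5359524650466293

cn(u+v)=-0.5359525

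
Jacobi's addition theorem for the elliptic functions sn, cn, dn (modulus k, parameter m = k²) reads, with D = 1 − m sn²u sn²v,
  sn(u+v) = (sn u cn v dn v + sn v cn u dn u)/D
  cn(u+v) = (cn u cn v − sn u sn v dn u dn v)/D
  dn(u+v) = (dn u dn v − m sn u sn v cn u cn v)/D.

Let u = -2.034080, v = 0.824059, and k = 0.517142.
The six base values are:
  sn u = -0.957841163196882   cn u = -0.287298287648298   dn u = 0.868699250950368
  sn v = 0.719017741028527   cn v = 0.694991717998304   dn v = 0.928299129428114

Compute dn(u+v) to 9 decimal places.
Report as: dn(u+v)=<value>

m = k² = 0.267435848164
D = 1 − m·sn²u·sn²v = 0.8731513563656675
dn(u+v) = (dn u·dn v − m·sn u·sn v·cn u·cn v)/D = 0.769636682127315/0.8731513563656675 = 0.8814470441078928

dn(u+v)=0.881447044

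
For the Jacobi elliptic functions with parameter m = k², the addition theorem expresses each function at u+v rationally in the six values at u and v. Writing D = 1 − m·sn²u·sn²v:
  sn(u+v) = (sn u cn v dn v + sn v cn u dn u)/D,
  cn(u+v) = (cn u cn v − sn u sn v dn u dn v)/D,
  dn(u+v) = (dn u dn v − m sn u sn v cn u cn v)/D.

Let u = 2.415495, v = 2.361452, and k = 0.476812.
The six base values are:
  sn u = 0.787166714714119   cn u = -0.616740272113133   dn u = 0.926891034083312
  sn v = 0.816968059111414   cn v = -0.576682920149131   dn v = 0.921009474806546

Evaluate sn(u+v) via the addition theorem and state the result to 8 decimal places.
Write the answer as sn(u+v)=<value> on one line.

m = k² = 0.227349683344
D = 1 − m·sn²u·sn²v = 0.9059761670209861
sn(u+v) = (sn u·cn v·dn v + sn v·cn u·dn u)/D = -0.885108829664972/0.9059761670209861 = -0.9769670129131215

sn(u+v)=-0.97696701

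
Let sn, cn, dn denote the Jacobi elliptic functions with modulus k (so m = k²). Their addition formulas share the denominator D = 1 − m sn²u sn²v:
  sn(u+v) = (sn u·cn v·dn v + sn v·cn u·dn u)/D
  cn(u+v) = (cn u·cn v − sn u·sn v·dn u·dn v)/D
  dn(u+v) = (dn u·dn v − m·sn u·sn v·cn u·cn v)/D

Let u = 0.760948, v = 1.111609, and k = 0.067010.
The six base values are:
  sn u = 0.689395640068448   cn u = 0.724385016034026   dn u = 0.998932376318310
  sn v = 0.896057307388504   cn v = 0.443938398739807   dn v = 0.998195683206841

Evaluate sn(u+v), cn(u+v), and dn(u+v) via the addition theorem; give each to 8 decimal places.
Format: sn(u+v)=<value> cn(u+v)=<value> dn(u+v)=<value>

m = k² = 0.0044903401
D = 1 − m·sn²u·sn²v = 0.9982864851498738
sn(u+v) = (sn u·cn v·dn v + sn v·cn u·dn u)/D = 0.9538944894498905/0.9982864851498738 = 0.955531807391624
cn(u+v) = (cn u·cn v − sn u·sn v·dn u·dn v)/D = -0.2943827600760987/0.9982864851498738 = -0.294888055137702
dn(u+v) = (dn u·dn v − m·sn u·sn v·cn u·cn v)/D = 0.9962379635314837/0.9982864851498738 = 0.9979479621843398

sn(u+v)=0.95553181 cn(u+v)=-0.29488806 dn(u+v)=0.99794796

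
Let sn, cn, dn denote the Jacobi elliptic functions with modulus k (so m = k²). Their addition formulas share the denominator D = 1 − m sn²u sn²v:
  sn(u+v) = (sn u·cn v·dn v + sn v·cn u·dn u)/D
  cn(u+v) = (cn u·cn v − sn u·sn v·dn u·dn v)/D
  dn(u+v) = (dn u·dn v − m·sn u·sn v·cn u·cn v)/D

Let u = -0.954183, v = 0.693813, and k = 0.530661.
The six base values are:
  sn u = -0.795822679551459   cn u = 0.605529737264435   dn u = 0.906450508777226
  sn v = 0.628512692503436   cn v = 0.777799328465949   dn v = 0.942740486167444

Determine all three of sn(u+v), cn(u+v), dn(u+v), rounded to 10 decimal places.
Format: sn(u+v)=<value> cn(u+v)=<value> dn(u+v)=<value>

m = k² = 0.281601096921
D = 1 − m·sn²u·sn²v = 0.9295477170947245
sn(u+v) = (sn u·cn v·dn v + sn v·cn u·dn u)/D = -0.2385674916744207/0.9295477170947245 = -0.2566489996017168
cn(u+v) = (cn u·cn v − sn u·sn v·dn u·dn v)/D = 0.8984122162304947/0.9295477170947245 = 0.9665046771761831
dn(u+v) = (dn u·dn v − m·sn u·sn v·cn u·cn v)/D = 0.9208864139213672/0.9295477170947245 = 0.9906822393148057

sn(u+v)=-0.2566489996 cn(u+v)=0.9665046772 dn(u+v)=0.9906822393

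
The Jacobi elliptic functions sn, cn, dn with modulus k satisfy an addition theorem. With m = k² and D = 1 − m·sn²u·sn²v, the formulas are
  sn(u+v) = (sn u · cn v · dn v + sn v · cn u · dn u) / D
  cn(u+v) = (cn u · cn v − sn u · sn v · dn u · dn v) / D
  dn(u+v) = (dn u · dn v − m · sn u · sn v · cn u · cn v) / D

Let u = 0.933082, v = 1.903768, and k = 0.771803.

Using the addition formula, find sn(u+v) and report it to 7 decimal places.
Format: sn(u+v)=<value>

sn(u+v)=0.8197245

sn u = 0.7617484051533871, cn u = 0.6478729561004003, dn u = 0.8089192921705541
sn v = 0.9996574265182021, cn v = 0.02617307026325812, dn v = 0.6361825111859028
m = k² = 0.595679870809
D = 1 − m·sn²u·sn²v = 0.6545872014408059
sn(u+v) = (sn u·cn v·dn v + sn v·cn u·dn u)/D = 0.5365811563064775/0.6545872014408059 = 0.8197244845689217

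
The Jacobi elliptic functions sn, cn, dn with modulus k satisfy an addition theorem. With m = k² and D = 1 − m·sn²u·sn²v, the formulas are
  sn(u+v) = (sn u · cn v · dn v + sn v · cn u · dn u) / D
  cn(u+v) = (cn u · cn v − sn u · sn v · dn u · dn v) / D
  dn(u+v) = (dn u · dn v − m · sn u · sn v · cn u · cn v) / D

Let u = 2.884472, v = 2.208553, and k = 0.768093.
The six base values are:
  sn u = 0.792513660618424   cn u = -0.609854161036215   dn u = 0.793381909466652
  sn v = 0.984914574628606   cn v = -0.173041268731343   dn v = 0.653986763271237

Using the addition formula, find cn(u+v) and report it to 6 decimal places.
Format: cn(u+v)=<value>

cn(u+v)=-0.467522

m = k² = 0.589966856649
D = 1 − m·sn²u·sn²v = 0.6405501915737252
cn(u+v) = (cn u·cn v − sn u·sn v·dn u·dn v)/D = -0.2994715073641147/0.6405501915737252 = -0.4675223133231185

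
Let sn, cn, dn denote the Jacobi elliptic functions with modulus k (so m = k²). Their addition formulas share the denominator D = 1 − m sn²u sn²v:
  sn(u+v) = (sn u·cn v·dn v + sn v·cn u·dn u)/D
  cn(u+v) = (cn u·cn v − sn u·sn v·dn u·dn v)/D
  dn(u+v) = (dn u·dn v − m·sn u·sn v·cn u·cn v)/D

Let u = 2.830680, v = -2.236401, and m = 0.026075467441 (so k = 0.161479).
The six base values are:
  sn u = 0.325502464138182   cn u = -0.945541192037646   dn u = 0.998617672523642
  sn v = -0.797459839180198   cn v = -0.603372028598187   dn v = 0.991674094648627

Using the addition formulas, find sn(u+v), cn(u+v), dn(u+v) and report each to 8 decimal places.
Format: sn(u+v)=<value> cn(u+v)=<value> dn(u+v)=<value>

sn(u+v)=0.55920742 cn(u+v)=0.82902778 dn(u+v)=0.99591459

m = k² = 0.026075467441
D = 1 − m·sn²u·sn²v = 0.9982430544376104
sn(u+v) = (sn u·cn v·dn v + sn v·cn u·dn u)/D = 0.5582249270636994/0.9982430544376104 = 0.5592074240658672
cn(u+v) = (cn u·cn v − sn u·sn v·dn u·dn v)/D = 0.827571221429103/0.9982430544376104 = 0.8290277781049422
dn(u+v) = (dn u·dn v − m·sn u·sn v·cn u·cn v)/D = 0.9941648189017773/0.9982430544376104 = 0.9959145866152501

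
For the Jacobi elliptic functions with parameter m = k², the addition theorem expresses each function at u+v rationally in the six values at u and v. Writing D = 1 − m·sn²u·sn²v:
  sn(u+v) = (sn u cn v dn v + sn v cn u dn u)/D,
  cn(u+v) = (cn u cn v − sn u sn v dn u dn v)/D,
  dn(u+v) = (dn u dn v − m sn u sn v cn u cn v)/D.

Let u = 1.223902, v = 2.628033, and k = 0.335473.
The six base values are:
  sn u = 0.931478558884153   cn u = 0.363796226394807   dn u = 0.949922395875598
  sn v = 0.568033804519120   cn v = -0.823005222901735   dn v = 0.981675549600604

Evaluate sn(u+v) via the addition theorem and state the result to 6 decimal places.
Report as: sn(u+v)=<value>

sn(u+v)=-0.574360

m = k² = 0.112542133729
D = 1 − m·sn²u·sn²v = 0.968492841770037
sn(u+v) = (sn u·cn v·dn v + sn v·cn u·dn u)/D = -0.5562638905213762/0.968492841770037 = -0.5743603530458079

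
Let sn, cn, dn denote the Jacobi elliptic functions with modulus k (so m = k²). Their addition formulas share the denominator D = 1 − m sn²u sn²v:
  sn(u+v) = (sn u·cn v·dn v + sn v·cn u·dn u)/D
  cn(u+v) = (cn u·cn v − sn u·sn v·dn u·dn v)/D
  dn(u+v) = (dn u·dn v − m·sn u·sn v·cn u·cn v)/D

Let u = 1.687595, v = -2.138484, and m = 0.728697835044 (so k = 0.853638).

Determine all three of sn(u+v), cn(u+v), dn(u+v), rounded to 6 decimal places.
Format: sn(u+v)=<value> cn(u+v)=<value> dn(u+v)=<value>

sn u = 0.973594571171746, cn u = 0.2282840576669866, dn u = 0.556127000294919
sn v = -0.9999535923494369, cn v = -0.009633958036874098, dn v = 0.5209316631724501
m = k² = 0.728697835044
D = 1 − m·sn²u·sn²v = 0.3093413486103577
sn(u+v) = (sn u·cn v·dn v + sn v·cn u·dn u)/D = -0.1318351511314563/0.3093413486103577 = -0.4261801783812423
cn(u+v) = (cn u·cn v − sn u·sn v·dn u·dn v)/D = 0.2798420320220336/0.3093413486103577 = 0.9046383009551013
dn(u+v) = (dn u·dn v − m·sn u·sn v·cn u·cn v)/D = 0.2881439433397665/0.3093413486103577 = 0.9314756809401152

sn(u+v)=-0.426180 cn(u+v)=0.904638 dn(u+v)=0.931476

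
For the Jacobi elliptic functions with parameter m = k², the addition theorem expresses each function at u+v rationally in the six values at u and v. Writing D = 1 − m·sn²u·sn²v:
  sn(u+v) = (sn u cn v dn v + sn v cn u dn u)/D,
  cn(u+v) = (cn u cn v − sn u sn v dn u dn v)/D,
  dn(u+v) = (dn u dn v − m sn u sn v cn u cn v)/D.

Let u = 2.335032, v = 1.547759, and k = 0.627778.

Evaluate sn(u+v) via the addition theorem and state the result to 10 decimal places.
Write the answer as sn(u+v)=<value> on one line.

sn(u+v)=-0.3273104209

sn u = 0.9022274338527053, cn u = -0.4312605449186863, dn u = 0.8241314826637553
sn v = 0.9845057691932392, cn v = 0.1753521896790242, dn v = 0.7861379546909486
m = k² = 0.394105217284
D = 1 − m·sn²u·sn²v = 0.6890570088071591
sn(u+v) = (sn u·cn v·dn v + sn v·cn u·dn u)/D = -0.2255355395971192/0.6890570088071591 = -0.3273104209295374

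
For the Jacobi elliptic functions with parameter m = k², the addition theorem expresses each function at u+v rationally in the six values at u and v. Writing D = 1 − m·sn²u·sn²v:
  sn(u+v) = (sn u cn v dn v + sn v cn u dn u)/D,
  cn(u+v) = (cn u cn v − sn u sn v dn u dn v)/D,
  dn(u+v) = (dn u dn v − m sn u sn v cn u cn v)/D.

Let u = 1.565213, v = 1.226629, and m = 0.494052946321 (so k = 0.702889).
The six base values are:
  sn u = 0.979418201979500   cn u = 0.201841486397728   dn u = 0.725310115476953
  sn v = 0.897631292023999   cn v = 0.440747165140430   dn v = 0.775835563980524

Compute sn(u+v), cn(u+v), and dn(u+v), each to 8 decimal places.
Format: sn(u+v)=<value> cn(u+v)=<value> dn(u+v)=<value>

sn(u+v)=0.75439488 cn(u+v)=-0.65642088 dn(u+v)=0.84783767

m = k² = 0.494052946321
D = 1 − m·sn²u·sn²v = 0.618138562315067
sn(u+v) = (sn u·cn v·dn v + sn v·cn u·dn u)/D = 0.4663205659472767/0.618138562315067 = 0.7543948790394212
cn(u+v) = (cn u·cn v − sn u·sn v·dn u·dn v)/D = -0.4057590565785926/0.618138562315067 = -0.6564208760232242
dn(u+v) = (dn u·dn v − m·sn u·sn v·cn u·cn v)/D = 0.5240811605984651/0.618138562315067 = 0.8478376735398355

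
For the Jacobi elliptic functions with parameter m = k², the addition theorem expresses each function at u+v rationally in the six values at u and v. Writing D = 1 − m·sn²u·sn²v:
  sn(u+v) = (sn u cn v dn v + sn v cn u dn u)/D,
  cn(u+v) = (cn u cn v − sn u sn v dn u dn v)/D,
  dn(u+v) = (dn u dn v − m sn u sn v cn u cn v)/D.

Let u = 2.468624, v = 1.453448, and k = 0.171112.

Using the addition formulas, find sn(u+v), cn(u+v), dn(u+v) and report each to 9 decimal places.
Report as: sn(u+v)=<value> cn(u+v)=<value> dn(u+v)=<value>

sn(u+v)=-0.685441532 cn(u+v)=-0.728127672 dn(u+v)=0.993098029

sn u = 0.6402753661876815, cn u = -0.7681454650346055, dn u = 0.9939803165456532
sn v = 0.9919277342454513, cn v = 0.1268044558944417, dn v = 0.9854904750534495
m = k² = 0.029279316544
D = 1 − m·sn²u·sn²v = 0.9881898724541835
sn(u+v) = (sn u·cn v·dn v + sn v·cn u·dn u)/D = -0.6773463798059116/0.9881898724541835 = -0.6854415317207332
cn(u+v) = (cn u·cn v − sn u·sn v·dn u·dn v)/D = -0.7195283912291726/0.9881898724541835 = -0.7281276719039973
dn(u+v) = (dn u·dn v − m·sn u·sn v·cn u·cn v)/D = 0.981369414994877/0.9881898724541835 = 0.9930980293874416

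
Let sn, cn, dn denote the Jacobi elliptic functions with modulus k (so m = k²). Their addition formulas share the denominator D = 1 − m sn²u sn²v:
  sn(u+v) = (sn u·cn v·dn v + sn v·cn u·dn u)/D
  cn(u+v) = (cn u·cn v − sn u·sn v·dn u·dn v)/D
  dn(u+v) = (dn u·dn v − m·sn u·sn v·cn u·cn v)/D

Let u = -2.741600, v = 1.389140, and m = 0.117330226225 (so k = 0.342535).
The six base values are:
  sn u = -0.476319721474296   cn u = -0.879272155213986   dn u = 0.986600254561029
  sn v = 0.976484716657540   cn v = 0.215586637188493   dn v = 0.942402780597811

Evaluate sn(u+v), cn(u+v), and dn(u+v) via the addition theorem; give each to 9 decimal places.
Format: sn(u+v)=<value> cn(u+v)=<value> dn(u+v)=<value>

sn(u+v)=-0.968446258 cn(u+v)=0.249222483 dn(u+v)=0.943375519

m = k² = 0.117330226225
D = 1 − m·sn²u·sn²v = 0.9746172930666709
sn(u+v) = (sn u·cn v·dn v + sn v·cn u·dn u)/D = -0.9438644700036468/0.9746172930666709 = -0.9684462575394501
cn(u+v) = (cn u·cn v − sn u·sn v·dn u·dn v)/D = 0.2428965421930496/0.9746172930666709 = 0.2492224834517005
dn(u+v) = (dn u·dn v − m·sn u·sn v·cn u·cn v)/D = 0.9194300951376169/0.9746172930666709 = 0.9433755194765677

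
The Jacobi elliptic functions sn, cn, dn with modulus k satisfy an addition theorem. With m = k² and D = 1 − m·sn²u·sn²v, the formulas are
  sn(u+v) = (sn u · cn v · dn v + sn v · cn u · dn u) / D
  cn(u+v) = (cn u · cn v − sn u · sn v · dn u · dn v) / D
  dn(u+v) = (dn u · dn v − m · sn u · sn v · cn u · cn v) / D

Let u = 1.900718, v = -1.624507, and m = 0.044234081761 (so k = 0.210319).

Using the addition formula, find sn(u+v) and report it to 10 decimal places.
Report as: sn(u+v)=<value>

sn u = 0.9537450252405267, cn u = -0.3006167440927853, dn u = 0.9796751354852935
sn v = -0.9993843557974086, cn v = -0.03508431825472093, dn v = 0.9776606601400522
m = k² = 0.044234081761
D = 1 − m·sn²u·sn²v = 0.959812898732373
sn(u+v) = (sn u·cn v·dn v + sn v·cn u·dn u)/D = 0.2616114518125732/0.959812898732373 = 0.2725650511241139

sn(u+v)=0.2725650511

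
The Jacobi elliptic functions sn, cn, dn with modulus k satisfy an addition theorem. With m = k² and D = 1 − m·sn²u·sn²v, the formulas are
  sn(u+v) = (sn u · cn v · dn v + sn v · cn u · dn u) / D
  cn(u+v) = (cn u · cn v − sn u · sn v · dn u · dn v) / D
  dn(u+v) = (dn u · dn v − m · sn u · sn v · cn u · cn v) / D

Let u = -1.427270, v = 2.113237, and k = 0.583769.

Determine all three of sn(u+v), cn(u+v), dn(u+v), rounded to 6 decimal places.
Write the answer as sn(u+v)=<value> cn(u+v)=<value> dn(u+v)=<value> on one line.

sn(u+v)=0.620490 cn(u+v)=0.784214 dn(u+v)=0.932091

sn u = -0.9678881907786102, cn u = 0.2513810855082549, dn u = 0.8250750708033946
sn v = 0.95336368612001, cn v = -0.3018239254725628, dn v = 0.8308180255896399
m = k² = 0.340786245361
D = 1 − m·sn²u·sn²v = 0.7098319101519579
sn(u+v) = (sn u·cn v·dn v + sn v·cn u·dn u)/D = 0.4404438861077304/0.7098319101519579 = 0.6204904003448393
cn(u+v) = (cn u·cn v − sn u·sn v·dn u·dn v)/D = 0.5566601511337936/0.7098319101519579 = 0.7842140416237783
dn(u+v) = (dn u·dn v − m·sn u·sn v·cn u·cn v)/D = 0.661628248017641/0.7098319101519579 = 0.9320914410229914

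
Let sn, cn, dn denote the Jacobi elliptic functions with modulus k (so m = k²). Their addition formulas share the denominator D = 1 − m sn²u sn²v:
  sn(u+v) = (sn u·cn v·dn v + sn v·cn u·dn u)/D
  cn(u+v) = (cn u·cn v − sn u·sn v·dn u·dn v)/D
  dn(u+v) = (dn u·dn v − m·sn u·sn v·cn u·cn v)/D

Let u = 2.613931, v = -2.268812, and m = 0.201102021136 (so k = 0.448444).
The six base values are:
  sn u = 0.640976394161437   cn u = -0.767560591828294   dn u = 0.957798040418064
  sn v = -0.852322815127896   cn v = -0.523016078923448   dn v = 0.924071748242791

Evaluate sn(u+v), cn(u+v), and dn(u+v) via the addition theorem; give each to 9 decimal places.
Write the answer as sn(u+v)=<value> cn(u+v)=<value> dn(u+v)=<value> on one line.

m = k² = 0.201102021136
D = 1 − m·sn²u·sn²v = 0.9399782388289297
sn(u+v) = (sn u·cn v·dn v + sn v·cn u·dn u)/D = 0.3168137852458585/0.9399782388289297 = 0.337043744374934
cn(u+v) = (cn u·cn v − sn u·sn v·dn u·dn v)/D = 0.8849791607434197/0.9399782388289297 = 0.9414889879216454
dn(u+v) = (dn u·dn v − m·sn u·sn v·cn u·cn v)/D = 0.9291793603132878/0.9399782388289297 = 0.9885115654069868

sn(u+v)=0.337043744 cn(u+v)=0.941488988 dn(u+v)=0.988511565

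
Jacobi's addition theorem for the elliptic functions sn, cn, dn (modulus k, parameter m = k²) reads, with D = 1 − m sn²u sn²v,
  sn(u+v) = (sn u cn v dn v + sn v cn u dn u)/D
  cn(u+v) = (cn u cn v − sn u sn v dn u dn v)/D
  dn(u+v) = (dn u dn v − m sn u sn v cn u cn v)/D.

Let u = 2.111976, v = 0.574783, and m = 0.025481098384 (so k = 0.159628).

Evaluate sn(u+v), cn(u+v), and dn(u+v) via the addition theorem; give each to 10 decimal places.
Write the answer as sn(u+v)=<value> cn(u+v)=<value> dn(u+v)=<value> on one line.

sn(u+v)=0.4570744643 cn(u+v)=-0.8894284311 dn(u+v)=0.9973347300

sn u = 0.8654179736400722, cn u = -0.5010506270834428, dn u = 0.9904120230846123
sn v = 0.5430191921684192, cn v = 0.8397202849382391, dn v = 0.9962361128359235
m = k² = 0.025481098384
D = 1 − m·sn²u·sn²v = 0.9943726966819873
sn(u+v) = (sn u·cn v·dn v + sn v·cn u·dn u)/D = 0.4545023676637722/0.9943726966819873 = 0.4570744643133818
cn(u+v) = (cn u·cn v − sn u·sn v·dn u·dn v)/D = -0.8844233475517439/0.9943726966819873 = -0.8894284311132825
dn(u+v) = (dn u·dn v − m·sn u·sn v·cn u·cn v)/D = 0.9917224249770825/0.9943726966819873 = 0.9973347300124508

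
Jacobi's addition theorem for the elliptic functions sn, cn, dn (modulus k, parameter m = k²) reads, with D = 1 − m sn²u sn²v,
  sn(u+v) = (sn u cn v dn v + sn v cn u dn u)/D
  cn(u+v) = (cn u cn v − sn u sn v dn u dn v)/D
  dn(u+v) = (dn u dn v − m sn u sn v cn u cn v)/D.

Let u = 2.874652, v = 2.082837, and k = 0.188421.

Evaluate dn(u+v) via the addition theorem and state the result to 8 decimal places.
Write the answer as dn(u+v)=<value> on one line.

dn(u+v)=0.98279337

sn u = 0.2909745708341583, cn u = -0.9567307871746772, dn u = 0.9984959391350174
sn v = 0.8825302610044387, cn v = -0.4702556096544062, dn v = 0.9860773578710535
m = k² = 0.035502473241
D = 1 − m·sn²u·sn²v = 0.9976588572629963
dn(u+v) = (dn u·dn v − m·sn u·sn v·cn u·cn v)/D = 0.9804925082983482/0.9976588572629963 = 0.9827933678534737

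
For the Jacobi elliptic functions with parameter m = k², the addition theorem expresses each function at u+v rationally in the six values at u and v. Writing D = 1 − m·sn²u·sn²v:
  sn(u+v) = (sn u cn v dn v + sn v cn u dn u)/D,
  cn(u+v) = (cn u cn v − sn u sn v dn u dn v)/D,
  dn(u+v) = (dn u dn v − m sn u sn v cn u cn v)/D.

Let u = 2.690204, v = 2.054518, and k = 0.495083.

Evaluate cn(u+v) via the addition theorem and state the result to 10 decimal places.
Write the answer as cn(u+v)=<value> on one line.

sn u = 0.6166970466670936, cn u = -0.7872005796695557, dn u = 0.9522510191067314
sn v = 0.9478164687526082, cn v = -0.3188164700283474, dn v = 0.8830665222252339
m = k² = 0.245107176889
D = 1 − m·sn²u·sn²v = 0.9162570479897197
cn(u+v) = (cn u·cn v − sn u·sn v·dn u·dn v)/D = -0.2405472543916355/0.9162570479897197 = -0.2625325010262124

cn(u+v)=-0.2625325010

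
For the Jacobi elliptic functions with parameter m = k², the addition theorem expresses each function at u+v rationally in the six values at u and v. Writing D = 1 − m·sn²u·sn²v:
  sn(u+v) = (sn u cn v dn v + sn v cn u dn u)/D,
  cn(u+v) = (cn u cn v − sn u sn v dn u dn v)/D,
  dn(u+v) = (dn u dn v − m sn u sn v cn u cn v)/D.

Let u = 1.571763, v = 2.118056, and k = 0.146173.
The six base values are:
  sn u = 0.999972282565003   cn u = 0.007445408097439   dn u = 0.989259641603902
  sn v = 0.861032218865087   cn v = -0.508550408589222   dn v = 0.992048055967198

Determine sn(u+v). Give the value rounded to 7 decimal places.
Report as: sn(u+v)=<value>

sn(u+v)=-0.5061682

m = k² = 0.021366545929
D = 1 − m·sn²u·sn²v = 0.9841602234607576
sn(u+v) = (sn u·cn v·dn v + sn v·cn u·dn u)/D = -0.4981505779281515/0.9841602234607576 = -0.5061681686102148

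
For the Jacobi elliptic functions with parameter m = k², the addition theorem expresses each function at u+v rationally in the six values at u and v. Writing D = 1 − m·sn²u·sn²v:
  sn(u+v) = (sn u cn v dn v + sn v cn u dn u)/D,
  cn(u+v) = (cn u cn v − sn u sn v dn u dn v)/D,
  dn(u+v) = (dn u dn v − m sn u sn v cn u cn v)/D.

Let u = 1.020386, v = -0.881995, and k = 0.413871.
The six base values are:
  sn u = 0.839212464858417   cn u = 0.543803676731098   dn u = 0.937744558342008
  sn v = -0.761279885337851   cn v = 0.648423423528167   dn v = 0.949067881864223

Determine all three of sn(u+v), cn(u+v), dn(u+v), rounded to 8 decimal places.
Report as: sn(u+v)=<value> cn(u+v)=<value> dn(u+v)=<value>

sn(u+v)=0.13787503 cn(u+v)=0.99044963 dn(u+v)=0.99837061

m = k² = 0.171289204641
D = 1 − m·sn²u·sn²v = 0.9300862569070059
sn(u+v) = (sn u·cn v·dn v + sn v·cn u·dn u)/D = 0.1282356729189177/0.9300862569070059 = 0.1378750325215689
cn(u+v) = (cn u·cn v − sn u·sn v·dn u·dn v)/D = 0.9212035917636868/0.9300862569070059 = 0.9904496329481759
dn(u+v) = (dn u·dn v − m·sn u·sn v·cn u·cn v)/D = 0.9285707830740092/0.9300862569070059 = 0.9983706093690317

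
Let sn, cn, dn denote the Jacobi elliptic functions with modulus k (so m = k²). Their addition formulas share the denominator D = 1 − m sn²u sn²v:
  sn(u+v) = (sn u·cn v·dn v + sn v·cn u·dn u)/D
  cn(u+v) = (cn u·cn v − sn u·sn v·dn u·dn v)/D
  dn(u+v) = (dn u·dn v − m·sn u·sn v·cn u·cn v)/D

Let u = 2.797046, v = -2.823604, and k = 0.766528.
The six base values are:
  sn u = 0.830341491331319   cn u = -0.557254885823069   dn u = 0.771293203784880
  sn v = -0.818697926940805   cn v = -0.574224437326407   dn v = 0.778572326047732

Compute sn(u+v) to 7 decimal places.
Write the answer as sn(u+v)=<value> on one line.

sn(u+v)=-0.0265530

m = k² = 0.587565174784
D = 1 − m·sn²u·sn²v = 0.728470570009709
sn(u+v) = (sn u·cn v·dn v + sn v·cn u·dn u)/D = -0.0193431115737413/0.728470570009709 = -0.02655304465283134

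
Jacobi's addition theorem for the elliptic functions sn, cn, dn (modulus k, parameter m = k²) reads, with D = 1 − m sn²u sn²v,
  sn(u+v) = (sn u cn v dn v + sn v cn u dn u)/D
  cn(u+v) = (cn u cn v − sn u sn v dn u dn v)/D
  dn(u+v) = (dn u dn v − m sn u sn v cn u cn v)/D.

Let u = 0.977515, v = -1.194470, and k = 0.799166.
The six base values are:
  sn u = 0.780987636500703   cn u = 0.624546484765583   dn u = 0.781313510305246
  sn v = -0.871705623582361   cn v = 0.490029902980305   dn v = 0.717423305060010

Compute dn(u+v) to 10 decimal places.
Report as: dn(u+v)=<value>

m = k² = 0.638666295556
D = 1 − m·sn²u·sn²v = 0.7039929800295497
dn(u+v) = (dn u·dn v − m·sn u·sn v·cn u·cn v)/D = 0.693601049591805/0.7039929800295497 = 0.9852385879795157

dn(u+v)=0.9852385880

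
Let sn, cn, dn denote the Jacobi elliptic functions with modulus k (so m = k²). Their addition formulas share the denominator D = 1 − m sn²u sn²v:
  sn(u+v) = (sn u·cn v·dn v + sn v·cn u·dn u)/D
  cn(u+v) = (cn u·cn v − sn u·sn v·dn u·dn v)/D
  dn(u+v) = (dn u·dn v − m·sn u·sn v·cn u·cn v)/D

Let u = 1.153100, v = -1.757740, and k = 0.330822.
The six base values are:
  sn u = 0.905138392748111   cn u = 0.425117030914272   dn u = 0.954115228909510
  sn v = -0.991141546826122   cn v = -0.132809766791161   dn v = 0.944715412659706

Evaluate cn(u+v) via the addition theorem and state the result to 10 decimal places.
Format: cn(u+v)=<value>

cn(u+v)=0.8248282472

m = k² = 0.109443195684
D = 1 − m·sn²u·sn²v = 0.9119174048894741
cn(u+v) = (cn u·cn v − sn u·sn v·dn u·dn v)/D = 0.7521752346226319/0.9119174048894741 = 0.8248282471522701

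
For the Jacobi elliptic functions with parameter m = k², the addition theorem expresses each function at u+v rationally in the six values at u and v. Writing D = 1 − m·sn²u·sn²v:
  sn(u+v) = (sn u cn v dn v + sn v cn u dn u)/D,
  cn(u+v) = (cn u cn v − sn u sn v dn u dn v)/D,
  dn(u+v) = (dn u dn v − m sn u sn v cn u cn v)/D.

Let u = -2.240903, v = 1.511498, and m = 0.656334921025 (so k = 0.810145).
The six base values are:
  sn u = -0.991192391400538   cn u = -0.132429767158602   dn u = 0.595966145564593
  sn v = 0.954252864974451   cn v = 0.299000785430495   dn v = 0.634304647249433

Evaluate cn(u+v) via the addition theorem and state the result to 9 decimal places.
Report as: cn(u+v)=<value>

m = k² = 0.656334921025
D = 1 − m·sn²u·sn²v = 0.4128238915384408
cn(u+v) = (cn u·cn v − sn u·sn v·dn u·dn v)/D = 0.317956798263003/0.4128238915384408 = 0.7701996051587434

cn(u+v)=0.770199605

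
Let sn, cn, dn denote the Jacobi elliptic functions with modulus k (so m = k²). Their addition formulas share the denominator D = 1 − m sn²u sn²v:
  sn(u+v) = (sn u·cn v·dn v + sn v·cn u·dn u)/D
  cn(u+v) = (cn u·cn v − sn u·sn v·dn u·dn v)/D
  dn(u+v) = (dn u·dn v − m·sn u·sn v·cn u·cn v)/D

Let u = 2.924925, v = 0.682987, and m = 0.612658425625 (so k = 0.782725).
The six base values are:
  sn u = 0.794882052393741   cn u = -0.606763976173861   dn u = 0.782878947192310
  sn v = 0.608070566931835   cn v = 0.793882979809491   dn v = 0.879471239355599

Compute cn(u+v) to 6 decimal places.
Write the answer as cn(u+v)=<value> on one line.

m = k² = 0.612658425625
D = 1 − m·sn²u·sn²v = 0.8568696420005179
cn(u+v) = (cn u·cn v − sn u·sn v·dn u·dn v)/D = -0.8144916331359836/0.8568696420005179 = -0.9505432252616686

cn(u+v)=-0.950543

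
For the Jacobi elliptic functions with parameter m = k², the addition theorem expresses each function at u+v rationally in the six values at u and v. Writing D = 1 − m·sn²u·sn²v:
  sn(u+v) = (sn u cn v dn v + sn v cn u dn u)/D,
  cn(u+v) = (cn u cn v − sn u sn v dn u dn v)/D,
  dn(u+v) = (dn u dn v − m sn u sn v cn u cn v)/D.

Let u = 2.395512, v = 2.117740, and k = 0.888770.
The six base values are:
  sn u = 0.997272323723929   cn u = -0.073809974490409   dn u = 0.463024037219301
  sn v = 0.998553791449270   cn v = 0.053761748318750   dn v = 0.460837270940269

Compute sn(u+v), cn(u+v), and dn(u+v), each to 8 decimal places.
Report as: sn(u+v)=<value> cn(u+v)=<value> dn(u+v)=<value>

sn(u+v)=-0.04347109 cn(u+v)=-0.99905469 dn(u+v)=0.99925336

m = k² = 0.7899121129
D = 1 − m·sn²u·sn²v = 0.216661924084519
sn(u+v) = (sn u·cn v·dn v + sn v·cn u·dn u)/D = -0.009418528994457385/0.216661924084519 = -0.04347108535223408
cn(u+v) = (cn u·cn v − sn u·sn v·dn u·dn v)/D = -0.2164571104389653/0.216661924084519 = -0.9990546855594536
dn(u+v) = (dn u·dn v − m·sn u·sn v·cn u·cn v)/D = 0.2165001553821703/0.216661924084519 = 0.9992533588768206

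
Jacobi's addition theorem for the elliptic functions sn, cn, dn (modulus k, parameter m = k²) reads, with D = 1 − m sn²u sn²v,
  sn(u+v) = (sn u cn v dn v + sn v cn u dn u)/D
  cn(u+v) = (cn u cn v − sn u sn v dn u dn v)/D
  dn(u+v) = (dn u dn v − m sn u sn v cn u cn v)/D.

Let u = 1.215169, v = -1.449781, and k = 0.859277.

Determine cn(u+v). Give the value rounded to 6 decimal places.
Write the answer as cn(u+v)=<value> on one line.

cn(u+v)=0.972968

sn u = 0.8681506638893256, cn u = 0.4963007402659431, dn u = 0.6659662212411337
sn v = -0.9318718687271433, cn v = 0.3627875690744955, dn v = 0.5990173254751141
m = k² = 0.738356962729
D = 1 − m·sn²u·sn²v = 0.5167532065231029
cn(u+v) = (cn u·cn v − sn u·sn v·dn u·dn v)/D = 0.5027843776265752/0.5167532065231029 = 0.9729680847255601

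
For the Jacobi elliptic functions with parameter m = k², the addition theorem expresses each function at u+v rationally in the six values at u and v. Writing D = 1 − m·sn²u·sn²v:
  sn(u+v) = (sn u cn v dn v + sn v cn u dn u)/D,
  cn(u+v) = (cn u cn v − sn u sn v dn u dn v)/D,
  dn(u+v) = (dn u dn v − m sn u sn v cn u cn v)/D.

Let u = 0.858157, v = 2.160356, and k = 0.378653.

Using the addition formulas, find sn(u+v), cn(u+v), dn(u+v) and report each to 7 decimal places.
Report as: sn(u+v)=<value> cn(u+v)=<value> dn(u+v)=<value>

sn(u+v)=0.2429800 cn(u+v)=-0.9700313 dn(u+v)=0.9957585

sn u = 0.74807714481247, cn u = 0.6636117731092652, dn u = 0.9590426657566879
sn v = 0.8813959237795234, cn v = -0.4723782653179977, dn v = 0.9426640277923562
m = k² = 0.143378094409
D = 1 − m·sn²u·sn²v = 0.9376670541316765
sn(u+v) = (sn u·cn v·dn v + sn v·cn u·dn u)/D = 0.227834311214105/0.9376670541316765 = 0.2429799684335611
cn(u+v) = (cn u·cn v − sn u·sn v·dn u·dn v)/D = -0.9095663972671653/0.9376670541316765 = -0.9700313061649225
dn(u+v) = (dn u·dn v − m·sn u·sn v·cn u·cn v)/D = 0.933689973390001/0.9376670541316765 = 0.995758536333178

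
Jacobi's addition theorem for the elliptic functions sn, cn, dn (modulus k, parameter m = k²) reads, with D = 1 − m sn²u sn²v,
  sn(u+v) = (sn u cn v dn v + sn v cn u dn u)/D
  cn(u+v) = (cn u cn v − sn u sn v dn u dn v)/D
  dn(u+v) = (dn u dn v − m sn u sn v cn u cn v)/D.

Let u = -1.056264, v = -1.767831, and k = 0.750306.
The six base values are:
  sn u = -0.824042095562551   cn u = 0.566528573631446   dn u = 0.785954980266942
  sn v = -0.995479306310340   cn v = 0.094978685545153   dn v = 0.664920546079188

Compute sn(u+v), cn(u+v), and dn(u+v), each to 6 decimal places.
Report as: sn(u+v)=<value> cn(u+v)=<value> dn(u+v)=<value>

sn(u+v)=-0.797352 cn(u+v)=-0.603515 dn(u+v)=0.801304

m = k² = 0.562959093636
D = 1 − m·sn²u·sn²v = 0.6211737128543678
sn(u+v) = (sn u·cn v·dn v + sn v·cn u·dn u)/D = -0.4952940036677883/0.6211737128543678 = -0.7973518412294894
cn(u+v) = (cn u·cn v − sn u·sn v·dn u·dn v)/D = -0.3748874917518768/0.6211737128543678 = -0.6035147399094269
dn(u+v) = (dn u·dn v − m·sn u·sn v·cn u·cn v)/D = 0.4977487559442143/0.6211737128543678 = 0.8013036380065071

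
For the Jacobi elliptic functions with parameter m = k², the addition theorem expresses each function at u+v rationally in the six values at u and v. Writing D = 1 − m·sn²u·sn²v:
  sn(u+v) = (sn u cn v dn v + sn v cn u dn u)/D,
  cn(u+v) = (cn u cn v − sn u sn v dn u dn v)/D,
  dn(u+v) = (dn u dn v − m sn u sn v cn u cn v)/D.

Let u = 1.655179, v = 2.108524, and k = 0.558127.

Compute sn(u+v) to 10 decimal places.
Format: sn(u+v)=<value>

sn(u+v)=-0.3151749957

sn u = 0.9985227233330151, cn u = 0.05433572478231026, dn u = 0.8303095401139581
sn v = 0.9478797166051704, cn v = -0.3186283773434217, dn v = 0.8485985946203324
m = k² = 0.311505748129
D = 1 − m·sn²u·sn²v = 0.720945885638991
sn(u+v) = (sn u·cn v·dn v + sn v·cn u·dn u)/D = -0.2272241163975895/0.720945885638991 = -0.3151749956880543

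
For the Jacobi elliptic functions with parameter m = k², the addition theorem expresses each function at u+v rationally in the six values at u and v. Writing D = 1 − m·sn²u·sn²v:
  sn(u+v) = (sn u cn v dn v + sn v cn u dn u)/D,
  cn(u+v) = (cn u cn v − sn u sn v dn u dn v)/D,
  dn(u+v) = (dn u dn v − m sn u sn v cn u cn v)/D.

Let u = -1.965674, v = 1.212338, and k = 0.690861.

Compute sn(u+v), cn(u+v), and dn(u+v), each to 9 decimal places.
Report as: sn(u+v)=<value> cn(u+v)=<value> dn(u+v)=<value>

sn(u+v)=-0.661798982 cn(u+v)=0.749681338 dn(u+v)=0.889358198

sn u = -0.9955487586453118, cn u = -0.09424791329137576, dn u = 0.7259136851311746
sn v = 0.8943386709164398, cn v = 0.4473905918807591, dn v = 0.7862852139548495
m = k² = 0.477288921321
D = 1 − m·sn²u·sn²v = 0.6216354460439816
sn(u+v) = (sn u·cn v·dn v + sn v·cn u·dn u)/D = -0.4113977050827655/0.6216354460439816 = -0.6617989815427264
cn(u+v) = (cn u·cn v − sn u·sn v·dn u·dn v)/D = 0.4660284927243547/0.6216354460439816 = 0.7496813376555468
dn(u+v) = (dn u·dn v − m·sn u·sn v·cn u·cn v)/D = 0.5528565801167066/0.6216354460439816 = 0.8893581980162553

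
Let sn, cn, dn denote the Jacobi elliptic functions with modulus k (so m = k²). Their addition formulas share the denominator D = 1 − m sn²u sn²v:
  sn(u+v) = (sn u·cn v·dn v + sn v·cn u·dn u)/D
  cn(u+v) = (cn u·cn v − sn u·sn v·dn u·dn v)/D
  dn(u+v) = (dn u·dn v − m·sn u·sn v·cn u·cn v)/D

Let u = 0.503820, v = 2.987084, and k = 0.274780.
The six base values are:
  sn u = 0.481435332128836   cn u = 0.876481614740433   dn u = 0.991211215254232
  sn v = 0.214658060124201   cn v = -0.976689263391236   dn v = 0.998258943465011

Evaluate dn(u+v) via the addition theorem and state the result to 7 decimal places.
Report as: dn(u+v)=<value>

m = k² = 0.0755040484
D = 1 − m·sn²u·sn²v = 0.9991936184952066
dn(u+v) = (dn u·dn v − m·sn u·sn v·cn u·cn v)/D = 0.9961651245735883/0.9991936184952066 = 0.996969061986025

dn(u+v)=0.9969691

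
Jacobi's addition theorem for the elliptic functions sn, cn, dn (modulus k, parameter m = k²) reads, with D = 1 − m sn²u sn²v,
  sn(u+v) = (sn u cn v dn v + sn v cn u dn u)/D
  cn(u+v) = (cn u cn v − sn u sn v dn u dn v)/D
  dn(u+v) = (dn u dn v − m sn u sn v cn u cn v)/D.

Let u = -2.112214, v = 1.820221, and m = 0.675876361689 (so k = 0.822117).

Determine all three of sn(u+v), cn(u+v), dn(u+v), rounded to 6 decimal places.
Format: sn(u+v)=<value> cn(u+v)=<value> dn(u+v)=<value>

sn(u+v)=-0.285227 cn(u+v)=0.958460 dn(u+v)=0.972119

sn u = -0.9991833496667197, cn u = -0.04040586280224295, dn u = 0.5702868548976956
sn v = 0.9920051696447332, cn v = 0.1261972400574756, dn v = 0.5786946274298015
m = k² = 0.675876361689
D = 1 − m·sn²u·sn²v = 0.3359733569763752
sn(u+v) = (sn u·cn v·dn v + sn v·cn u·dn u)/D = -0.09582873319897507/0.3359733569763752 = -0.2852271800996217
cn(u+v) = (cn u·cn v − sn u·sn v·dn u·dn v)/D = 0.3220170034197799/0.3359733569763752 = 0.9584599395553358
dn(u+v) = (dn u·dn v − m·sn u·sn v·cn u·cn v)/D = 0.3266059173050014/0.3359733569763752 = 0.9721185044085726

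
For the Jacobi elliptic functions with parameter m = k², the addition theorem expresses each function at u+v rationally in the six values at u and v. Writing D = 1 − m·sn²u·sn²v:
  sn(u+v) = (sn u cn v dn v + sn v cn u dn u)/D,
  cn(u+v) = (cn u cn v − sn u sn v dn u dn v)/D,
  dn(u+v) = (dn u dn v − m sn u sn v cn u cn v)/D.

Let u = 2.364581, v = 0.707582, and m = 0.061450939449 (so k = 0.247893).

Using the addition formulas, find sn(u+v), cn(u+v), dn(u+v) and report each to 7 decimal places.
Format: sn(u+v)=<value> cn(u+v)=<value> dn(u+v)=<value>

sn(u+v)=0.1191351 cn(u+v)=-0.9928781 dn(u+v)=0.9995638

sn u = 0.7324901784911792, cn u = -0.680777598349094, dn u = 0.9833763260074052
sn v = 0.6475029676238269, cn v = 0.7620629284503593, dn v = 0.9870339778379753
m = k² = 0.061450939449
D = 1 − m·sn²u·sn²v = 0.9861765748638415
sn(u+v) = (sn u·cn v·dn v + sn v·cn u·dn u)/D = 0.1174882220540237/0.9861765748638415 = 0.1191350768702298
cn(u+v) = (cn u·cn v − sn u·sn v·dn u·dn v)/D = -0.9791530802120588/0.9861765748638415 = -0.9928780556841431
dn(u+v) = (dn u·dn v − m·sn u·sn v·cn u·cn v)/D = 0.985746417621621/0.9861765748638415 = 0.9995638131616746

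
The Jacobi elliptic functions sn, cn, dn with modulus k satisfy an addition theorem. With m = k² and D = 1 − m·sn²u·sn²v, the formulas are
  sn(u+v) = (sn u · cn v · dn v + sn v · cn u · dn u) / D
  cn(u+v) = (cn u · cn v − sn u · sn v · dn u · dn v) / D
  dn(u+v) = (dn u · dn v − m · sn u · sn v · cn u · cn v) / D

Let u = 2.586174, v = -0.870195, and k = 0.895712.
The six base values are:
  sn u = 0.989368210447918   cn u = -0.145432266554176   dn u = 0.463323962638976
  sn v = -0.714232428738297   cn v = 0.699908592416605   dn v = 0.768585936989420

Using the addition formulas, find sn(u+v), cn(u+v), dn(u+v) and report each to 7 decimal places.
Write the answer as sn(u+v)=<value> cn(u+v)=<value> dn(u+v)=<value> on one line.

sn(u+v)=0.9682447 cn(u+v)=0.2500044 dn(u+v)=0.4978409

m = k² = 0.802299986944
D = 1 − m·sn²u·sn²v = 0.5993807454026576
sn(u+v) = (sn u·cn v·dn v + sn v·cn u·dn u)/D = 0.5803472284406714/0.5993807454026576 = 0.968244697368115
cn(u+v) = (cn u·cn v − sn u·sn v·dn u·dn v)/D = 0.1498478308173883/0.5993807454026576 = 0.2500044119981233
dn(u+v) = (dn u·dn v − m·sn u·sn v·cn u·cn v)/D = 0.2983962319248417/0.5993807454026576 = 0.4978408702875204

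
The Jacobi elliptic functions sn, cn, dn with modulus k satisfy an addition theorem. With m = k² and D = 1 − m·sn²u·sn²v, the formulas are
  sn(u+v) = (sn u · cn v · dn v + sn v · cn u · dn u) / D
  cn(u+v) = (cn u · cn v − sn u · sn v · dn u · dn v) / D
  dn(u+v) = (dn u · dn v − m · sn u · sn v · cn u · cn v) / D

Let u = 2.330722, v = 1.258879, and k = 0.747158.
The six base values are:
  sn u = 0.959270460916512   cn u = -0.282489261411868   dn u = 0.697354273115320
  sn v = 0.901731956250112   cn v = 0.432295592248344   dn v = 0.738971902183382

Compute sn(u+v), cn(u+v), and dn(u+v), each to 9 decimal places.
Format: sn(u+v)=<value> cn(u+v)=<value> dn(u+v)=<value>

sn(u+v)=0.221201726 cn(u+v)=-0.975228074 dn(u+v)=0.986247917

m = k² = 0.558245076964
D = 1 − m·sn²u·sn²v = 0.5823024133162303
sn(u+v) = (sn u·cn v·dn v + sn v·cn u·dn u)/D = 0.1288062987876757/0.5823024133162303 = 0.2212017258422815
cn(u+v) = (cn u·cn v − sn u·sn v·dn u·dn v)/D = -0.567877661073691/0.5823024133162303 = -0.9752280740854398
dn(u+v) = (dn u·dn v − m·sn u·sn v·cn u·cn v)/D = 0.5742945424882031/0.5823024133162303 = 0.9862479174997367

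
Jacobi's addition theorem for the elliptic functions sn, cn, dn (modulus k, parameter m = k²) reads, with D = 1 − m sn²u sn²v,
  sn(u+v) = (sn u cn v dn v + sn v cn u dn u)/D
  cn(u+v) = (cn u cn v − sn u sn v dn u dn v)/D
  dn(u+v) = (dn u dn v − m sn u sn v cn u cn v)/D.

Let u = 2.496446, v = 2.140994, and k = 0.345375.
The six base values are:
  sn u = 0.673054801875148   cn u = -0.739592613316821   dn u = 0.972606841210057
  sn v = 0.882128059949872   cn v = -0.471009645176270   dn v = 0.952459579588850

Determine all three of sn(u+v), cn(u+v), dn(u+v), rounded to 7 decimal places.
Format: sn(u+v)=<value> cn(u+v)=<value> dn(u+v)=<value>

sn(u+v)=-0.9775939 cn(u+v)=-0.2105000 dn(u+v)=0.9412766

m = k² = 0.119283890625
D = 1 − m·sn²u·sn²v = 0.9579519438174444
sn(u+v) = (sn u·cn v·dn v + sn v·cn u·dn u)/D = -0.936487941181868/0.9579519438174444 = -0.9775938628507374
cn(u+v) = (cn u·cn v − sn u·sn v·dn u·dn v)/D = -0.2016488598642856/0.9579519438174444 = -0.210499974623689
dn(u+v) = (dn u·dn v − m·sn u·sn v·cn u·cn v)/D = 0.9016977330727158/0.9579519438174444 = 0.9412765837495405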